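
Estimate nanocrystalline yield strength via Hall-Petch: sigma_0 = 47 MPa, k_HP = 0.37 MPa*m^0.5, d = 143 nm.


d = 143 nm = 1.43e-07 m
sqrt(d) = 0.0003781534
Hall-Petch contribution = k / sqrt(d) = 0.37 / 0.0003781534 = 978.4 MPa
sigma = sigma_0 + k/sqrt(d) = 47 + 978.4 = 1025.4 MPa

1025.4


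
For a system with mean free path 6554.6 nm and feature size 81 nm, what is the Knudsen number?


Knudsen number Kn = lambda / L
Kn = 6554.6 / 81
Kn = 80.921

80.921


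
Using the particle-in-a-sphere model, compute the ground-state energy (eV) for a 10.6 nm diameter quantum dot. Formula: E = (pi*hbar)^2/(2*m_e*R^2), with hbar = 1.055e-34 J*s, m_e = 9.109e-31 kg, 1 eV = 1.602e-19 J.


Radius R = 10.6/2 = 5.3 nm = 5.3e-09 m
E = (pi * 1.055e-34)^2 / (2 * 9.109e-31 * (5.3e-09)^2)
E(J) = 2.14661e-21
E = E(J) / 1.602e-19 = 0.0134 eV

0.0134


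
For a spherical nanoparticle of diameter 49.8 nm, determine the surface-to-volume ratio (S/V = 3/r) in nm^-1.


Radius r = 49.8/2 = 24.9 nm
S/V = 3 / r = 3 / 24.9
S/V = 0.1205 nm^-1

0.1205


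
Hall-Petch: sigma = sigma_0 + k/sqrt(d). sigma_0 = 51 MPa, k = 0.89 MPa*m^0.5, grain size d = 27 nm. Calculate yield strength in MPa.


d = 27 nm = 2.7e-08 m
sqrt(d) = 0.0001643168
Hall-Petch contribution = k / sqrt(d) = 0.89 / 0.0001643168 = 5416.4 MPa
sigma = sigma_0 + k/sqrt(d) = 51 + 5416.4 = 5467.4 MPa

5467.4


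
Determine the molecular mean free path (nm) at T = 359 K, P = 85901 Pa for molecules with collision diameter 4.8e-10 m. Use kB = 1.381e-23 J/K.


Mean free path: lambda = kB*T / (sqrt(2) * pi * d^2 * P)
lambda = 1.381e-23 * 359 / (sqrt(2) * pi * (4.8e-10)^2 * 85901)
lambda = 5.63823e-08 m
lambda = 56.38 nm

56.38


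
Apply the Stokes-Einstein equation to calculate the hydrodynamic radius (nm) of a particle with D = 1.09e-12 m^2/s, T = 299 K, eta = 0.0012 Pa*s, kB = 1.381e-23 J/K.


Stokes-Einstein: R = kB*T / (6*pi*eta*D)
R = 1.381e-23 * 299 / (6 * pi * 0.0012 * 1.09e-12)
R = 1.67477e-07 m = 167.48 nm

167.48


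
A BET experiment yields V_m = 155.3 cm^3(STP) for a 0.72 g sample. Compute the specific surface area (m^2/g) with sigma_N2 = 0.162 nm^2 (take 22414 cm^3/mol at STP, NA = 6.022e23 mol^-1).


Number of moles in monolayer = V_m / 22414 = 155.3 / 22414 = 0.00692871
Number of molecules = moles * NA = 0.00692871 * 6.022e23
SA = molecules * sigma / mass
SA = (155.3 / 22414) * 6.022e23 * 0.162e-18 / 0.72
SA = 938.8 m^2/g

938.8


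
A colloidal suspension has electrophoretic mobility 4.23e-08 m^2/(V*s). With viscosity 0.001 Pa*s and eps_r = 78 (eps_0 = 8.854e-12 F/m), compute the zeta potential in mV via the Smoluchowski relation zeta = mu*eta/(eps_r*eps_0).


Smoluchowski equation: zeta = mu * eta / (eps_r * eps_0)
zeta = 4.23e-08 * 0.001 / (78 * 8.854e-12)
zeta = 0.06125 V = 61.25 mV

61.25


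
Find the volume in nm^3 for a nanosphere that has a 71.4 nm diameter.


Radius r = 71.4/2 = 35.7 nm
Volume V = (4/3) * pi * r^3
V = (4/3) * pi * (35.7)^3
V = 190586.99 nm^3

190586.99


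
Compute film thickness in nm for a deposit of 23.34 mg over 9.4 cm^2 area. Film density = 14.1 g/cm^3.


Convert: m = 23.34 mg = 2.3340e-05 kg, A = 9.4 cm^2 = 9.4000e-04 m^2, rho = 14.1 g/cm^3 = 14100 kg/m^3
t = m / (A * rho)
t = 2.3340e-05 / (9.4000e-04 * 14100)
t = 1.7610e-06 m = 1761.0 nm

1761.0


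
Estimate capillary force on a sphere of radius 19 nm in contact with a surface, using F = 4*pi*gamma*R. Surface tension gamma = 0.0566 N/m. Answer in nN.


Convert radius: R = 19 nm = 1.9e-08 m
F = 4 * pi * gamma * R
F = 4 * pi * 0.0566 * 1.9e-08
F = 1.35139e-08 N = 13.5139 nN

13.5139


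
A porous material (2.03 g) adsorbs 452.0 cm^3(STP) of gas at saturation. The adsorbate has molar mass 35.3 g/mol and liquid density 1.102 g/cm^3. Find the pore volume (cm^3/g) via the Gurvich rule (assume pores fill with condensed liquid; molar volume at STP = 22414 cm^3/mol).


Moles adsorbed n = V_ads / 22414 = 452.0 / 22414 = 2.016597e-02 mol
Liquid volume V_liq = n * M / rho_liq = 2.016597e-02 * 35.3 / 1.102 = 0.64597 cm^3
Specific pore volume V_pore = V_liq / m_sample = 0.64597 / 2.03
V_pore = 0.3182 cm^3/g

0.3182


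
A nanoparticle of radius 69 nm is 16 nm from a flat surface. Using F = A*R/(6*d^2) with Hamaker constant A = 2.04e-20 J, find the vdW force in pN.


Convert to SI: R = 69 nm = 6.9e-08 m, d = 16 nm = 1.6e-08 m
F = A * R / (6 * d^2)
F = 2.04e-20 * 6.9e-08 / (6 * (1.6e-08)^2)
F = 9.16406e-13 N = 0.916 pN

0.916


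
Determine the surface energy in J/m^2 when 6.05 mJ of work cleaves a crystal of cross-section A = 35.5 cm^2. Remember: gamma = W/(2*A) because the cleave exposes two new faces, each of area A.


Convert: A = 35.5 cm^2 = 0.00355 m^2, W = 6.05 mJ = 0.00605 J
Cleaving exposes two faces of area A, so total new surface = 2*A and gamma = W / (2*A)
gamma = 0.00605 / (2 * 0.00355)
gamma = 0.852 J/m^2

0.852


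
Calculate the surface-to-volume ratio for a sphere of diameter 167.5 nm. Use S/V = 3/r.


Radius r = 167.5/2 = 83.75 nm
S/V = 3 / r = 3 / 83.75
S/V = 0.0358 nm^-1

0.0358


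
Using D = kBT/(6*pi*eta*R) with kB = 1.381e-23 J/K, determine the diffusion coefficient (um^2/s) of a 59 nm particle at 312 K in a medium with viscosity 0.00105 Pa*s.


Radius R = 59/2 = 29.5 nm = 2.95e-08 m
D = kB*T / (6*pi*eta*R)
D = 1.381e-23 * 312 / (6 * pi * 0.00105 * 2.95e-08)
D = 7.37965e-12 m^2/s = 7.38 um^2/s

7.38


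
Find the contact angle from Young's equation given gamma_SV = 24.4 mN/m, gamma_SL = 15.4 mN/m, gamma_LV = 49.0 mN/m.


cos(theta) = (gamma_SV - gamma_SL) / gamma_LV
cos(theta) = (24.4 - 15.4) / 49.0
cos(theta) = 0.183673
theta = arccos(0.183673) = 79.42 degrees

79.42


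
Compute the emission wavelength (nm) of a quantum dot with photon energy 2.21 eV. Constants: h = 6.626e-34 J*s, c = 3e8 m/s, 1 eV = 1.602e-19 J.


Convert energy: E = 2.21 eV = 2.21 * 1.602e-19 = 3.54042e-19 J
lambda = h*c / E = 6.626e-34 * 3e8 / 3.54042e-19
lambda = 5.61459e-07 m = 561.5 nm

561.5


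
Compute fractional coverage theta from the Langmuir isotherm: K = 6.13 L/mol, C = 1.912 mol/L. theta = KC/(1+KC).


Langmuir isotherm: theta = K*C / (1 + K*C)
K*C = 6.13 * 1.912 = 11.72056
theta = 11.72056 / (1 + 11.72056) = 11.72056 / 12.72056
theta = 0.9214

0.9214


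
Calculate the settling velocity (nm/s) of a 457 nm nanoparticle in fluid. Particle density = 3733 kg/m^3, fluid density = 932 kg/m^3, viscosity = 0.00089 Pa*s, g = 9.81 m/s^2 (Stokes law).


Radius R = 457/2 nm = 2.285e-07 m
Density difference = 3733 - 932 = 2801 kg/m^3
v = 2 * R^2 * (rho_p - rho_f) * g / (9 * eta)
v = 2 * (2.285e-07)^2 * 2801 * 9.81 / (9 * 0.00089)
v = 3.58222e-07 m/s = 358.2218 nm/s

358.2218


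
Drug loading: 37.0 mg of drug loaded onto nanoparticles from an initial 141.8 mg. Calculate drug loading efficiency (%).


Drug loading efficiency = (drug loaded / drug initial) * 100
DLE = 37.0 / 141.8 * 100
DLE = 0.2609 * 100
DLE = 26.09%

26.09


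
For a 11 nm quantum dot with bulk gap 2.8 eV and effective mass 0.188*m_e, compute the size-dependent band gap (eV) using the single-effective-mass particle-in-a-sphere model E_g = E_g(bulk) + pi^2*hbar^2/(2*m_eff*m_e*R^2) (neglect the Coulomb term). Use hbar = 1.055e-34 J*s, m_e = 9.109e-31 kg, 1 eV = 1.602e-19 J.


Radius R = 11/2 nm = 5.5e-09 m
Confinement energy dE = pi^2 * hbar^2 / (2 * m_eff * m_e * R^2)
dE = pi^2 * (1.055e-34)^2 / (2 * 0.188 * 9.109e-31 * (5.5e-09)^2) J, divided by 1.602e-19 J/eV
dE = 0.0662 eV
Total band gap = E_g(bulk) + dE = 2.8 + 0.0662 = 2.8662 eV

2.8662


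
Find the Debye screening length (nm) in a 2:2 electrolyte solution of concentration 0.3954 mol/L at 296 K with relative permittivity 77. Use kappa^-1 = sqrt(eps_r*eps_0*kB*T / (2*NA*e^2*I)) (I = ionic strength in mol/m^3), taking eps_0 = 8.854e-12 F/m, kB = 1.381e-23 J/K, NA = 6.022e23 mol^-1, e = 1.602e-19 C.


Ionic strength I = 0.3954 * 2^2 * 1000 = 1581.6 mol/m^3
kappa^-1 = sqrt(77 * 8.854e-12 * 1.381e-23 * 296 / (2 * 6.022e23 * (1.602e-19)^2 * 1581.6))
kappa^-1 = 0.239 nm

0.239


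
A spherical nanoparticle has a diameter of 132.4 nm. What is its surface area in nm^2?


Radius r = 132.4/2 = 66.2 nm
Surface area SA = 4 * pi * r^2
SA = 4 * pi * (66.2)^2
SA = 55071.37 nm^2

55071.37


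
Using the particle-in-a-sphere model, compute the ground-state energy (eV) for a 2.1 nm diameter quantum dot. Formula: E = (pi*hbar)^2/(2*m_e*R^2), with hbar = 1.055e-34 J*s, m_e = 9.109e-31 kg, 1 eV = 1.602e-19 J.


Radius R = 2.1/2 = 1.05 nm = 1.05e-09 m
E = (pi * 1.055e-34)^2 / (2 * 9.109e-31 * (1.05e-09)^2)
E(J) = 5.46922e-20
E = E(J) / 1.602e-19 = 0.3414 eV

0.3414


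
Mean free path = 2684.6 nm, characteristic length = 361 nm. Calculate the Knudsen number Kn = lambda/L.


Knudsen number Kn = lambda / L
Kn = 2684.6 / 361
Kn = 7.4366

7.4366


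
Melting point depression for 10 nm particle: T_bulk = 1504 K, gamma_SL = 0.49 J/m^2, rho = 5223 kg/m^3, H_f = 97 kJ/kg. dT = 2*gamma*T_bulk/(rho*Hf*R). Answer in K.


Radius R = 10/2 = 5 nm = 5e-09 m
Convert H_f = 97 kJ/kg = 97000 J/kg
dT = 2 * gamma_SL * T_bulk / (rho * H_f * R)
dT = 2 * 0.49 * 1504 / (5223 * 97000 * 5e-09)
dT = 581.9 K

581.9


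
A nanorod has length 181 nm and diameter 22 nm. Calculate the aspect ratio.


Aspect ratio AR = length / diameter
AR = 181 / 22
AR = 8.23

8.23


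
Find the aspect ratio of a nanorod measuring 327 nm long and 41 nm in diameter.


Aspect ratio AR = length / diameter
AR = 327 / 41
AR = 7.98

7.98


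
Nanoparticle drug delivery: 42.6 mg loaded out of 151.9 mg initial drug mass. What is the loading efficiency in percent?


Drug loading efficiency = (drug loaded / drug initial) * 100
DLE = 42.6 / 151.9 * 100
DLE = 0.2804 * 100
DLE = 28.04%

28.04


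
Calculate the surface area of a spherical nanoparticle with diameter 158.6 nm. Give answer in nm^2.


Radius r = 158.6/2 = 79.3 nm
Surface area SA = 4 * pi * r^2
SA = 4 * pi * (79.3)^2
SA = 79023.5 nm^2

79023.5


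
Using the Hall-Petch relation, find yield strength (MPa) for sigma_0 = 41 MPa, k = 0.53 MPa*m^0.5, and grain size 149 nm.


d = 149 nm = 1.49e-07 m
sqrt(d) = 0.0003860052
Hall-Petch contribution = k / sqrt(d) = 0.53 / 0.0003860052 = 1373.0 MPa
sigma = sigma_0 + k/sqrt(d) = 41 + 1373.0 = 1414.0 MPa

1414.0


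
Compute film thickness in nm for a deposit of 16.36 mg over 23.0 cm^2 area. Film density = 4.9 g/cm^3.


Convert: m = 16.36 mg = 1.6360e-05 kg, A = 23.0 cm^2 = 2.3000e-03 m^2, rho = 4.9 g/cm^3 = 4900 kg/m^3
t = m / (A * rho)
t = 1.6360e-05 / (2.3000e-03 * 4900)
t = 1.4516e-06 m = 1451.6 nm

1451.6


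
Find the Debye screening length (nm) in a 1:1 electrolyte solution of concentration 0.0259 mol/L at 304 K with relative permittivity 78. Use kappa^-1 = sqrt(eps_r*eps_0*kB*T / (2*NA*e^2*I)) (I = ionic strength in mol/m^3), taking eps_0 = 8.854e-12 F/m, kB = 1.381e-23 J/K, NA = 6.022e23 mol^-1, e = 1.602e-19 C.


Ionic strength I = 0.0259 * 1^2 * 1000 = 25.9 mol/m^3
kappa^-1 = sqrt(78 * 8.854e-12 * 1.381e-23 * 304 / (2 * 6.022e23 * (1.602e-19)^2 * 25.9))
kappa^-1 = 1.903 nm

1.903


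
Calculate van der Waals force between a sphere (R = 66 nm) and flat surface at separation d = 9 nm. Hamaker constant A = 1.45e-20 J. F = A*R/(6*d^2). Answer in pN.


Convert to SI: R = 66 nm = 6.6e-08 m, d = 9 nm = 9e-09 m
F = A * R / (6 * d^2)
F = 1.45e-20 * 6.6e-08 / (6 * (9e-09)^2)
F = 1.96914e-12 N = 1.969 pN

1.969


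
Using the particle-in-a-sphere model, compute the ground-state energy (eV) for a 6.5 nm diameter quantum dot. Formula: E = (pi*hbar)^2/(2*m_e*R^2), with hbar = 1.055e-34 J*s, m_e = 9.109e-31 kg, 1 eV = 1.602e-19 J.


Radius R = 6.5/2 = 3.25 nm = 3.25e-09 m
E = (pi * 1.055e-34)^2 / (2 * 9.109e-31 * (3.25e-09)^2)
E(J) = 5.7087e-21
E = E(J) / 1.602e-19 = 0.0356 eV

0.0356


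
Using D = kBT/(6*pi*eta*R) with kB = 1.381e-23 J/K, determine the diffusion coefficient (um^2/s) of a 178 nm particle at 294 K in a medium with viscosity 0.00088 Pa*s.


Radius R = 178/2 = 89 nm = 8.9e-08 m
D = kB*T / (6*pi*eta*R)
D = 1.381e-23 * 294 / (6 * pi * 0.00088 * 8.9e-08)
D = 2.75022e-12 m^2/s = 2.75 um^2/s

2.75


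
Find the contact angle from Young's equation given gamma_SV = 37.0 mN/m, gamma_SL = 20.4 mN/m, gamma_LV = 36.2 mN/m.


cos(theta) = (gamma_SV - gamma_SL) / gamma_LV
cos(theta) = (37.0 - 20.4) / 36.2
cos(theta) = 0.458564
theta = arccos(0.458564) = 62.71 degrees

62.71


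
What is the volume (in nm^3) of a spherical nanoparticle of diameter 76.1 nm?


Radius r = 76.1/2 = 38.05 nm
Volume V = (4/3) * pi * r^3
V = (4/3) * pi * (38.05)^3
V = 230755.78 nm^3

230755.78


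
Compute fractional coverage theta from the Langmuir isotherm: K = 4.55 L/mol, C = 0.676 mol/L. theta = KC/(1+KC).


Langmuir isotherm: theta = K*C / (1 + K*C)
K*C = 4.55 * 0.676 = 3.0758
theta = 3.0758 / (1 + 3.0758) = 3.0758 / 4.0758
theta = 0.7546

0.7546


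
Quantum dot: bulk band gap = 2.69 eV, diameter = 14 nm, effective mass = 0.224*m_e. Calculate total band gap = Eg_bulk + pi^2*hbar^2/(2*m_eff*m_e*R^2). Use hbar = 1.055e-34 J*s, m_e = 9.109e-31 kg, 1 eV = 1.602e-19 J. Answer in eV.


Radius R = 14/2 nm = 7e-09 m
Confinement energy dE = pi^2 * hbar^2 / (2 * m_eff * m_e * R^2)
dE = pi^2 * (1.055e-34)^2 / (2 * 0.224 * 9.109e-31 * (7e-09)^2) J, divided by 1.602e-19 J/eV
dE = 0.0343 eV
Total band gap = E_g(bulk) + dE = 2.69 + 0.0343 = 2.7243 eV

2.7243


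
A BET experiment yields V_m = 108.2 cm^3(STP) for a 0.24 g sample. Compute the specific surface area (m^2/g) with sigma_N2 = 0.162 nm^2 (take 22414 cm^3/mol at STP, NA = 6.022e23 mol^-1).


Number of moles in monolayer = V_m / 22414 = 108.2 / 22414 = 0.00482734
Number of molecules = moles * NA = 0.00482734 * 6.022e23
SA = molecules * sigma / mass
SA = (108.2 / 22414) * 6.022e23 * 0.162e-18 / 0.24
SA = 1962.2 m^2/g

1962.2


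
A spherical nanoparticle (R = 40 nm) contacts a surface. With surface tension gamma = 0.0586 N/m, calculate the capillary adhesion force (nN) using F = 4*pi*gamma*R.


Convert radius: R = 40 nm = 4e-08 m
F = 4 * pi * gamma * R
F = 4 * pi * 0.0586 * 4e-08
F = 2.94556e-08 N = 29.4556 nN

29.4556


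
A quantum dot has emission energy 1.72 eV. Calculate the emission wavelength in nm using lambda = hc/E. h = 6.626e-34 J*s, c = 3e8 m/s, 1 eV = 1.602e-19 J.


Convert energy: E = 1.72 eV = 1.72 * 1.602e-19 = 2.75544e-19 J
lambda = h*c / E = 6.626e-34 * 3e8 / 2.75544e-19
lambda = 7.21409e-07 m = 721.4 nm

721.4


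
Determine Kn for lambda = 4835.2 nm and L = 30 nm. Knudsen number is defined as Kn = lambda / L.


Knudsen number Kn = lambda / L
Kn = 4835.2 / 30
Kn = 161.1733

161.1733


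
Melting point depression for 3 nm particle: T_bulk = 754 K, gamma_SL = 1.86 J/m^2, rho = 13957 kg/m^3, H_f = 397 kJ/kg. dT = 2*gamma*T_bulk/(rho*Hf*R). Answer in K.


Radius R = 3/2 = 1.5 nm = 1.5e-09 m
Convert H_f = 397 kJ/kg = 397000 J/kg
dT = 2 * gamma_SL * T_bulk / (rho * H_f * R)
dT = 2 * 1.86 * 754 / (13957 * 397000 * 1.5e-09)
dT = 337.5 K

337.5


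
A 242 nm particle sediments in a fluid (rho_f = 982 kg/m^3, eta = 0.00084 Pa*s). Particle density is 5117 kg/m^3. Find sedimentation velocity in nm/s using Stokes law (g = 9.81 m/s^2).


Radius R = 242/2 nm = 1.21e-07 m
Density difference = 5117 - 982 = 4135 kg/m^3
v = 2 * R^2 * (rho_p - rho_f) * g / (9 * eta)
v = 2 * (1.21e-07)^2 * 4135 * 9.81 / (9 * 0.00084)
v = 1.57117e-07 m/s = 157.1171 nm/s

157.1171


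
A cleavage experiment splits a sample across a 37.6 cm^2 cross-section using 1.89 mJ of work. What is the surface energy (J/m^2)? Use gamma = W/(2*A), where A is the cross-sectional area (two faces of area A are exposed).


Convert: A = 37.6 cm^2 = 0.00376 m^2, W = 1.89 mJ = 0.00189 J
Cleaving exposes two faces of area A, so total new surface = 2*A and gamma = W / (2*A)
gamma = 0.00189 / (2 * 0.00376)
gamma = 0.251 J/m^2

0.251


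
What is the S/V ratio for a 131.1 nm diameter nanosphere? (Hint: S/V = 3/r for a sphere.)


Radius r = 131.1/2 = 65.55 nm
S/V = 3 / r = 3 / 65.55
S/V = 0.0458 nm^-1

0.0458


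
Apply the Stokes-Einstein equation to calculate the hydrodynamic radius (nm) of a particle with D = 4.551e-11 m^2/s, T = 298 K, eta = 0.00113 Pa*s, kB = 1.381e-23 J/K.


Stokes-Einstein: R = kB*T / (6*pi*eta*D)
R = 1.381e-23 * 298 / (6 * pi * 0.00113 * 4.551e-11)
R = 4.24545e-09 m = 4.25 nm

4.25


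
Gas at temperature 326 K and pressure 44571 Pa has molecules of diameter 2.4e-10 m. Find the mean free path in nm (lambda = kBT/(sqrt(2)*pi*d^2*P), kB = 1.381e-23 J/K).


Mean free path: lambda = kB*T / (sqrt(2) * pi * d^2 * P)
lambda = 1.381e-23 * 326 / (sqrt(2) * pi * (2.4e-10)^2 * 44571)
lambda = 3.94704e-07 m
lambda = 394.7 nm

394.7


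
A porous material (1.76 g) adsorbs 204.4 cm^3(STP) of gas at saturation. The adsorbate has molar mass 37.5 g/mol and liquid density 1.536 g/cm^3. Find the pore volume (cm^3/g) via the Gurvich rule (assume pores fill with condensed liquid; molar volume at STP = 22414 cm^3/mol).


Moles adsorbed n = V_ads / 22414 = 204.4 / 22414 = 9.119300e-03 mol
Liquid volume V_liq = n * M / rho_liq = 9.119300e-03 * 37.5 / 1.536 = 0.22264 cm^3
Specific pore volume V_pore = V_liq / m_sample = 0.22264 / 1.76
V_pore = 0.1265 cm^3/g

0.1265


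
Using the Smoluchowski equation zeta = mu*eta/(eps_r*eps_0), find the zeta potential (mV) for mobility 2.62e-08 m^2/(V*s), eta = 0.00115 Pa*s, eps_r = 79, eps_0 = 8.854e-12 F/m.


Smoluchowski equation: zeta = mu * eta / (eps_r * eps_0)
zeta = 2.62e-08 * 0.00115 / (79 * 8.854e-12)
zeta = 0.043076 V = 43.08 mV

43.08


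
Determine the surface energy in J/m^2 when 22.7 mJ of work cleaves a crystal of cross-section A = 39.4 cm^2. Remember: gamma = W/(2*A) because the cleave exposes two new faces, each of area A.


Convert: A = 39.4 cm^2 = 0.00394 m^2, W = 22.7 mJ = 0.0227 J
Cleaving exposes two faces of area A, so total new surface = 2*A and gamma = W / (2*A)
gamma = 0.0227 / (2 * 0.00394)
gamma = 2.881 J/m^2

2.881


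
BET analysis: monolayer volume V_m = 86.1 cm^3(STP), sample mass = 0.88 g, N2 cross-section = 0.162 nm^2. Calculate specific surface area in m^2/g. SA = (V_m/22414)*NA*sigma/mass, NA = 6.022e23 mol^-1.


Number of moles in monolayer = V_m / 22414 = 86.1 / 22414 = 0.00384135
Number of molecules = moles * NA = 0.00384135 * 6.022e23
SA = molecules * sigma / mass
SA = (86.1 / 22414) * 6.022e23 * 0.162e-18 / 0.88
SA = 425.9 m^2/g

425.9


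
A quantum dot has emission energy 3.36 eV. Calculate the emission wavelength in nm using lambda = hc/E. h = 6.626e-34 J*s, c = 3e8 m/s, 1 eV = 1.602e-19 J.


Convert energy: E = 3.36 eV = 3.36 * 1.602e-19 = 5.38272e-19 J
lambda = h*c / E = 6.626e-34 * 3e8 / 5.38272e-19
lambda = 3.69293e-07 m = 369.3 nm

369.3


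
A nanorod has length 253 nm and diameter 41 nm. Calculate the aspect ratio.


Aspect ratio AR = length / diameter
AR = 253 / 41
AR = 6.17

6.17


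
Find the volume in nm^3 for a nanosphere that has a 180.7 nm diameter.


Radius r = 180.7/2 = 90.35 nm
Volume V = (4/3) * pi * r^3
V = (4/3) * pi * (90.35)^3
V = 3089392.44 nm^3

3089392.44


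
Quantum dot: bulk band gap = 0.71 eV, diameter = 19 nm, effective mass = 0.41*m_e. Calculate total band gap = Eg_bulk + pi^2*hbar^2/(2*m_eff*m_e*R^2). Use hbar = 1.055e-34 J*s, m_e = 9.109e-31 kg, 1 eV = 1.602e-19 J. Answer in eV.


Radius R = 19/2 nm = 9.5e-09 m
Confinement energy dE = pi^2 * hbar^2 / (2 * m_eff * m_e * R^2)
dE = pi^2 * (1.055e-34)^2 / (2 * 0.41 * 9.109e-31 * (9.5e-09)^2) J, divided by 1.602e-19 J/eV
dE = 0.0102 eV
Total band gap = E_g(bulk) + dE = 0.71 + 0.0102 = 0.7202 eV

0.7202


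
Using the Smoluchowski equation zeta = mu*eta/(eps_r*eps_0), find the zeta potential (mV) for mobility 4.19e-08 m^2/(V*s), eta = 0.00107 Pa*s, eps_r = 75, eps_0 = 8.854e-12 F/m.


Smoluchowski equation: zeta = mu * eta / (eps_r * eps_0)
zeta = 4.19e-08 * 0.00107 / (75 * 8.854e-12)
zeta = 0.067514 V = 67.51 mV

67.51


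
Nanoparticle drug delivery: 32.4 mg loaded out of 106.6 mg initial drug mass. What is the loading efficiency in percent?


Drug loading efficiency = (drug loaded / drug initial) * 100
DLE = 32.4 / 106.6 * 100
DLE = 0.3039 * 100
DLE = 30.39%

30.39


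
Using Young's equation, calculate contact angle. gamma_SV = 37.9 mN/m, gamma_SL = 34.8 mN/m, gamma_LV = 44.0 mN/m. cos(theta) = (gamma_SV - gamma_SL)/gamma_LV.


cos(theta) = (gamma_SV - gamma_SL) / gamma_LV
cos(theta) = (37.9 - 34.8) / 44.0
cos(theta) = 0.070455
theta = arccos(0.070455) = 85.96 degrees

85.96


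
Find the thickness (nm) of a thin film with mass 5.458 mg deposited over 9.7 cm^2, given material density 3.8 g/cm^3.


Convert: m = 5.458 mg = 5.4580e-06 kg, A = 9.7 cm^2 = 9.7000e-04 m^2, rho = 3.8 g/cm^3 = 3800 kg/m^3
t = m / (A * rho)
t = 5.4580e-06 / (9.7000e-04 * 3800)
t = 1.4807e-06 m = 1480.7 nm

1480.7


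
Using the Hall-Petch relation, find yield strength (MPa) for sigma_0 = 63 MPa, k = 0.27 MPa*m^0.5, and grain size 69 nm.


d = 69 nm = 6.9e-08 m
sqrt(d) = 0.0002626785
Hall-Petch contribution = k / sqrt(d) = 0.27 / 0.0002626785 = 1027.9 MPa
sigma = sigma_0 + k/sqrt(d) = 63 + 1027.9 = 1090.9 MPa

1090.9


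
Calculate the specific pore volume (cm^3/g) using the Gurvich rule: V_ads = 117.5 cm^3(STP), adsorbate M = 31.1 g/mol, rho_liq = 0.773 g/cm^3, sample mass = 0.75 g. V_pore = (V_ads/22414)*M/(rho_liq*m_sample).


Moles adsorbed n = V_ads / 22414 = 117.5 / 22414 = 5.242259e-03 mol
Liquid volume V_liq = n * M / rho_liq = 5.242259e-03 * 31.1 / 0.773 = 0.21091 cm^3
Specific pore volume V_pore = V_liq / m_sample = 0.21091 / 0.75
V_pore = 0.2812 cm^3/g

0.2812


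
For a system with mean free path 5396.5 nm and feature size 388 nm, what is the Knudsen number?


Knudsen number Kn = lambda / L
Kn = 5396.5 / 388
Kn = 13.9085

13.9085


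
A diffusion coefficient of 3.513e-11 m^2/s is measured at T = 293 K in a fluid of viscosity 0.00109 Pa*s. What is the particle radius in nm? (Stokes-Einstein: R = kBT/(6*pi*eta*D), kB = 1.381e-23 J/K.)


Stokes-Einstein: R = kB*T / (6*pi*eta*D)
R = 1.381e-23 * 293 / (6 * pi * 0.00109 * 3.513e-11)
R = 5.60603e-09 m = 5.61 nm

5.61


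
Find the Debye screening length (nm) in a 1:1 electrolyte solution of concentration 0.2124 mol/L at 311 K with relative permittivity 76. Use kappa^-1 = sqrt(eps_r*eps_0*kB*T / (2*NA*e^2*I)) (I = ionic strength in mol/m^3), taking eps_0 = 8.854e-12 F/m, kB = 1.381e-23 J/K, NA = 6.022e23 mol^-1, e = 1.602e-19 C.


Ionic strength I = 0.2124 * 1^2 * 1000 = 212.4 mol/m^3
kappa^-1 = sqrt(76 * 8.854e-12 * 1.381e-23 * 311 / (2 * 6.022e23 * (1.602e-19)^2 * 212.4))
kappa^-1 = 0.663 nm

0.663


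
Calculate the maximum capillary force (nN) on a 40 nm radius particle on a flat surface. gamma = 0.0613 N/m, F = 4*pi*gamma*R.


Convert radius: R = 40 nm = 4e-08 m
F = 4 * pi * gamma * R
F = 4 * pi * 0.0613 * 4e-08
F = 3.08127e-08 N = 30.8127 nN

30.8127


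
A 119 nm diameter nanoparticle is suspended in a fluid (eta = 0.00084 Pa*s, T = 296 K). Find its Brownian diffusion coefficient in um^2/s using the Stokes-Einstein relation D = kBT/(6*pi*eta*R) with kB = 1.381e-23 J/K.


Radius R = 119/2 = 59.5 nm = 5.95e-08 m
D = kB*T / (6*pi*eta*R)
D = 1.381e-23 * 296 / (6 * pi * 0.00084 * 5.95e-08)
D = 4.33898e-12 m^2/s = 4.339 um^2/s

4.339


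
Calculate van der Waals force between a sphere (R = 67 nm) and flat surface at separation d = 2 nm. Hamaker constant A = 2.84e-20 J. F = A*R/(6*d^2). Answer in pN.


Convert to SI: R = 67 nm = 6.7e-08 m, d = 2 nm = 2e-09 m
F = A * R / (6 * d^2)
F = 2.84e-20 * 6.7e-08 / (6 * (2e-09)^2)
F = 7.92833e-11 N = 79.283 pN

79.283


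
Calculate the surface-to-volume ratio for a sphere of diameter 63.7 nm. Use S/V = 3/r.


Radius r = 63.7/2 = 31.85 nm
S/V = 3 / r = 3 / 31.85
S/V = 0.0942 nm^-1

0.0942


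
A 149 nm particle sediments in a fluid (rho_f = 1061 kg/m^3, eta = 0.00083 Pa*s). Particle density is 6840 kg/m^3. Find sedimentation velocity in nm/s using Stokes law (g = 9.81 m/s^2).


Radius R = 149/2 nm = 7.45e-08 m
Density difference = 6840 - 1061 = 5779 kg/m^3
v = 2 * R^2 * (rho_p - rho_f) * g / (9 * eta)
v = 2 * (7.45e-08)^2 * 5779 * 9.81 / (9 * 0.00083)
v = 8.42449e-08 m/s = 84.2449 nm/s

84.2449


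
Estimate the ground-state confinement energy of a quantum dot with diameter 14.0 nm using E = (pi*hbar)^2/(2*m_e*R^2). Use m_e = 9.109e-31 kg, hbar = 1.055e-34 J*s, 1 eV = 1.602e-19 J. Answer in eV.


Radius R = 14.0/2 = 7 nm = 7e-09 m
E = (pi * 1.055e-34)^2 / (2 * 9.109e-31 * (7e-09)^2)
E(J) = 1.23057e-21
E = E(J) / 1.602e-19 = 0.0077 eV

0.0077


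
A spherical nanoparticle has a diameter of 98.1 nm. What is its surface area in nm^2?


Radius r = 98.1/2 = 49.05 nm
Surface area SA = 4 * pi * r^2
SA = 4 * pi * (49.05)^2
SA = 30233.46 nm^2

30233.46


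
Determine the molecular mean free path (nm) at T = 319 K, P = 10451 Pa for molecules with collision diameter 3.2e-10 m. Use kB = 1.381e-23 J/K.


Mean free path: lambda = kB*T / (sqrt(2) * pi * d^2 * P)
lambda = 1.381e-23 * 319 / (sqrt(2) * pi * (3.2e-10)^2 * 10451)
lambda = 9.26535e-07 m
lambda = 926.53 nm

926.53


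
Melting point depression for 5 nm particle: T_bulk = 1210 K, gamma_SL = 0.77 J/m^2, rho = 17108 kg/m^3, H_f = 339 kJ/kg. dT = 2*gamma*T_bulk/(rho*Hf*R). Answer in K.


Radius R = 5/2 = 2.5 nm = 2.5e-09 m
Convert H_f = 339 kJ/kg = 339000 J/kg
dT = 2 * gamma_SL * T_bulk / (rho * H_f * R)
dT = 2 * 0.77 * 1210 / (17108 * 339000 * 2.5e-09)
dT = 128.5 K

128.5


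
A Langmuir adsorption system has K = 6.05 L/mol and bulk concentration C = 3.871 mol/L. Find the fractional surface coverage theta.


Langmuir isotherm: theta = K*C / (1 + K*C)
K*C = 6.05 * 3.871 = 23.41955
theta = 23.41955 / (1 + 23.41955) = 23.41955 / 24.41955
theta = 0.959

0.959


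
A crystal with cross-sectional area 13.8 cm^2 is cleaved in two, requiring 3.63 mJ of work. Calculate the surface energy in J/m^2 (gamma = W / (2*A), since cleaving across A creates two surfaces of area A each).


Convert: A = 13.8 cm^2 = 0.00138 m^2, W = 3.63 mJ = 0.00363 J
Cleaving exposes two faces of area A, so total new surface = 2*A and gamma = W / (2*A)
gamma = 0.00363 / (2 * 0.00138)
gamma = 1.315 J/m^2

1.315


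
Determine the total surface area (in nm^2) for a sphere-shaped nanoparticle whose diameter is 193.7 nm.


Radius r = 193.7/2 = 96.85 nm
Surface area SA = 4 * pi * r^2
SA = 4 * pi * (96.85)^2
SA = 117871.58 nm^2

117871.58


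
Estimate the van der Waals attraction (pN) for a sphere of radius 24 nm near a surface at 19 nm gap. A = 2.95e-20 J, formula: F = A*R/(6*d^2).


Convert to SI: R = 24 nm = 2.4e-08 m, d = 19 nm = 1.9e-08 m
F = A * R / (6 * d^2)
F = 2.95e-20 * 2.4e-08 / (6 * (1.9e-08)^2)
F = 3.2687e-13 N = 0.327 pN

0.327


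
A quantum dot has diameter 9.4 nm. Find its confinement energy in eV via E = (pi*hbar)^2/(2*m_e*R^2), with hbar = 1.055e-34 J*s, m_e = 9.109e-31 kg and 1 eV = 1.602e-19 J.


Radius R = 9.4/2 = 4.7 nm = 4.7e-09 m
E = (pi * 1.055e-34)^2 / (2 * 9.109e-31 * (4.7e-09)^2)
E(J) = 2.72966e-21
E = E(J) / 1.602e-19 = 0.017 eV

0.017


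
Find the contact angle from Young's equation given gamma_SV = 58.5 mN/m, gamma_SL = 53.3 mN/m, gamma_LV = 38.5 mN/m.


cos(theta) = (gamma_SV - gamma_SL) / gamma_LV
cos(theta) = (58.5 - 53.3) / 38.5
cos(theta) = 0.135065
theta = arccos(0.135065) = 82.24 degrees

82.24


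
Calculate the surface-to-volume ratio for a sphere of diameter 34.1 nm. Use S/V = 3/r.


Radius r = 34.1/2 = 17.05 nm
S/V = 3 / r = 3 / 17.05
S/V = 0.176 nm^-1

0.176


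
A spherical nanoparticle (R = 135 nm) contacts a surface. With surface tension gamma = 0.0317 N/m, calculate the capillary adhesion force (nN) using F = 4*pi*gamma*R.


Convert radius: R = 135 nm = 1.35e-07 m
F = 4 * pi * gamma * R
F = 4 * pi * 0.0317 * 1.35e-07
F = 5.37778e-08 N = 53.7778 nN

53.7778


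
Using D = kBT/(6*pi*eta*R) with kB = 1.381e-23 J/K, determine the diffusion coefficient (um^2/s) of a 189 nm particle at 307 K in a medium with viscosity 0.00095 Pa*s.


Radius R = 189/2 = 94.5 nm = 9.45e-08 m
D = kB*T / (6*pi*eta*R)
D = 1.381e-23 * 307 / (6 * pi * 0.00095 * 9.45e-08)
D = 2.50539e-12 m^2/s = 2.505 um^2/s

2.505


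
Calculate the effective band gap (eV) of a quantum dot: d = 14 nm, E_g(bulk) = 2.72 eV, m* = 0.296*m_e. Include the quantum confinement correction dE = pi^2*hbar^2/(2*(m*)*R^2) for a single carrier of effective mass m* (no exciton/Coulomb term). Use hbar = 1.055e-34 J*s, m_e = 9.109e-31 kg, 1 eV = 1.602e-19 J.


Radius R = 14/2 nm = 7e-09 m
Confinement energy dE = pi^2 * hbar^2 / (2 * m_eff * m_e * R^2)
dE = pi^2 * (1.055e-34)^2 / (2 * 0.296 * 9.109e-31 * (7e-09)^2) J, divided by 1.602e-19 J/eV
dE = 0.026 eV
Total band gap = E_g(bulk) + dE = 2.72 + 0.026 = 2.746 eV

2.746


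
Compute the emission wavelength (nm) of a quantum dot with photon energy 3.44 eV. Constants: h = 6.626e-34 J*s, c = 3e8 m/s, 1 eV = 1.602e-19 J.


Convert energy: E = 3.44 eV = 3.44 * 1.602e-19 = 5.51088e-19 J
lambda = h*c / E = 6.626e-34 * 3e8 / 5.51088e-19
lambda = 3.60705e-07 m = 360.7 nm

360.7


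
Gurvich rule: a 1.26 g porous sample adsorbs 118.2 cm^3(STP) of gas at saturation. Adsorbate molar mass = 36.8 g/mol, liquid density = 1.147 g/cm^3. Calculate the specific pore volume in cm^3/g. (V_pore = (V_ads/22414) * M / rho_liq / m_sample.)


Moles adsorbed n = V_ads / 22414 = 118.2 / 22414 = 5.273490e-03 mol
Liquid volume V_liq = n * M / rho_liq = 5.273490e-03 * 36.8 / 1.147 = 0.16919 cm^3
Specific pore volume V_pore = V_liq / m_sample = 0.16919 / 1.26
V_pore = 0.1343 cm^3/g

0.1343


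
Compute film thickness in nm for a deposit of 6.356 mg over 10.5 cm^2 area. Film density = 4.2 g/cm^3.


Convert: m = 6.356 mg = 6.3560e-06 kg, A = 10.5 cm^2 = 1.0500e-03 m^2, rho = 4.2 g/cm^3 = 4200 kg/m^3
t = m / (A * rho)
t = 6.3560e-06 / (1.0500e-03 * 4200)
t = 1.4413e-06 m = 1441.3 nm

1441.3


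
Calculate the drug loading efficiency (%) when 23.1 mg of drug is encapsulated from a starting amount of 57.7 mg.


Drug loading efficiency = (drug loaded / drug initial) * 100
DLE = 23.1 / 57.7 * 100
DLE = 0.4003 * 100
DLE = 40.03%

40.03


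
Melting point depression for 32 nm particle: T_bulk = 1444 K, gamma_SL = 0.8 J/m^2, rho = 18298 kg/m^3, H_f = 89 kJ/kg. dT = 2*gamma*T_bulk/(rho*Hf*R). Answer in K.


Radius R = 32/2 = 16 nm = 1.6e-08 m
Convert H_f = 89 kJ/kg = 89000 J/kg
dT = 2 * gamma_SL * T_bulk / (rho * H_f * R)
dT = 2 * 0.8 * 1444 / (18298 * 89000 * 1.6e-08)
dT = 88.7 K

88.7


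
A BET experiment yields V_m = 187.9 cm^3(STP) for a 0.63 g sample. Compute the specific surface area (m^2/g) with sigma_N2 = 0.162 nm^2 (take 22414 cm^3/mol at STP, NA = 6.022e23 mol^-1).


Number of moles in monolayer = V_m / 22414 = 187.9 / 22414 = 0.00838315
Number of molecules = moles * NA = 0.00838315 * 6.022e23
SA = molecules * sigma / mass
SA = (187.9 / 22414) * 6.022e23 * 0.162e-18 / 0.63
SA = 1298.1 m^2/g

1298.1


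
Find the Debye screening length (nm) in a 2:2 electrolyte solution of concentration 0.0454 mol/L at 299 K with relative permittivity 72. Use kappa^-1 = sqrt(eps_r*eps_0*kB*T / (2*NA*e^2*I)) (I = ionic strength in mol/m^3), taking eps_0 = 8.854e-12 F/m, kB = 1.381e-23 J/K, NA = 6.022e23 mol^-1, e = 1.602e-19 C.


Ionic strength I = 0.0454 * 2^2 * 1000 = 181.6 mol/m^3
kappa^-1 = sqrt(72 * 8.854e-12 * 1.381e-23 * 299 / (2 * 6.022e23 * (1.602e-19)^2 * 181.6))
kappa^-1 = 0.685 nm

0.685


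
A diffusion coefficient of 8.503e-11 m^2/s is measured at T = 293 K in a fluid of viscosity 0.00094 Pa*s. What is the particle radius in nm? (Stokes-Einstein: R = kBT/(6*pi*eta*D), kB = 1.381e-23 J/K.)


Stokes-Einstein: R = kB*T / (6*pi*eta*D)
R = 1.381e-23 * 293 / (6 * pi * 0.00094 * 8.503e-11)
R = 2.68572e-09 m = 2.69 nm

2.69


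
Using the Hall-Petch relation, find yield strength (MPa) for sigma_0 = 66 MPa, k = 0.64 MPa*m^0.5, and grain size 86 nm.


d = 86 nm = 8.6e-08 m
sqrt(d) = 0.0002932576
Hall-Petch contribution = k / sqrt(d) = 0.64 / 0.0002932576 = 2182.4 MPa
sigma = sigma_0 + k/sqrt(d) = 66 + 2182.4 = 2248.4 MPa

2248.4


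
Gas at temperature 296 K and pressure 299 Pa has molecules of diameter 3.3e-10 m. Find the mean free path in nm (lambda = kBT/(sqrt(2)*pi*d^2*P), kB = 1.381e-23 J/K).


Mean free path: lambda = kB*T / (sqrt(2) * pi * d^2 * P)
lambda = 1.381e-23 * 296 / (sqrt(2) * pi * (3.3e-10)^2 * 299)
lambda = 2.82567e-05 m
lambda = 28256.7 nm

28256.7


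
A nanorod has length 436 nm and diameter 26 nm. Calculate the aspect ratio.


Aspect ratio AR = length / diameter
AR = 436 / 26
AR = 16.77

16.77


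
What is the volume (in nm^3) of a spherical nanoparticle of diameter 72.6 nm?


Radius r = 72.6/2 = 36.3 nm
Volume V = (4/3) * pi * r^3
V = (4/3) * pi * (36.3)^3
V = 200358.83 nm^3

200358.83


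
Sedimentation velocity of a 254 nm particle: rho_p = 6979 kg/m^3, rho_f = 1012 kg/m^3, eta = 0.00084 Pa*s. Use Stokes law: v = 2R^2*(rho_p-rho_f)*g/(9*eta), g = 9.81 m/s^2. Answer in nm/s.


Radius R = 254/2 nm = 1.27e-07 m
Density difference = 6979 - 1012 = 5967 kg/m^3
v = 2 * R^2 * (rho_p - rho_f) * g / (9 * eta)
v = 2 * (1.27e-07)^2 * 5967 * 9.81 / (9 * 0.00084)
v = 2.4977e-07 m/s = 249.7702 nm/s

249.7702


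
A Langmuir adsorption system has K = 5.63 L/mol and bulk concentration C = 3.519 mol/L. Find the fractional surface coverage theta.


Langmuir isotherm: theta = K*C / (1 + K*C)
K*C = 5.63 * 3.519 = 19.81197
theta = 19.81197 / (1 + 19.81197) = 19.81197 / 20.81197
theta = 0.952

0.952


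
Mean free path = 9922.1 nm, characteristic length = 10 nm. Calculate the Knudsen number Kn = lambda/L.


Knudsen number Kn = lambda / L
Kn = 9922.1 / 10
Kn = 992.21

992.21


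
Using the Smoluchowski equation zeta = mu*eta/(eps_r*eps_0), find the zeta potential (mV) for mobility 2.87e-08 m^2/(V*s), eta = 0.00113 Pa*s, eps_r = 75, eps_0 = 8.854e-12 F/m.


Smoluchowski equation: zeta = mu * eta / (eps_r * eps_0)
zeta = 2.87e-08 * 0.00113 / (75 * 8.854e-12)
zeta = 0.048838 V = 48.84 mV

48.84


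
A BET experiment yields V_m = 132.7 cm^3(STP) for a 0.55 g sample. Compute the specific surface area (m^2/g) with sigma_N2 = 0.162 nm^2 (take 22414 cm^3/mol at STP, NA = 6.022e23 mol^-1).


Number of moles in monolayer = V_m / 22414 = 132.7 / 22414 = 0.00592041
Number of molecules = moles * NA = 0.00592041 * 6.022e23
SA = molecules * sigma / mass
SA = (132.7 / 22414) * 6.022e23 * 0.162e-18 / 0.55
SA = 1050.1 m^2/g

1050.1


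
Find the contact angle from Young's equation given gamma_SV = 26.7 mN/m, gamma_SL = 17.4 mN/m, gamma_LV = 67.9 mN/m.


cos(theta) = (gamma_SV - gamma_SL) / gamma_LV
cos(theta) = (26.7 - 17.4) / 67.9
cos(theta) = 0.136966
theta = arccos(0.136966) = 82.13 degrees

82.13


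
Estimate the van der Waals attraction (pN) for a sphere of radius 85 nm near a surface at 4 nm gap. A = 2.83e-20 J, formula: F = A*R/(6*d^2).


Convert to SI: R = 85 nm = 8.5e-08 m, d = 4 nm = 4e-09 m
F = A * R / (6 * d^2)
F = 2.83e-20 * 8.5e-08 / (6 * (4e-09)^2)
F = 2.50573e-11 N = 25.057 pN

25.057


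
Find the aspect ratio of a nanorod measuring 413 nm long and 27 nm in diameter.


Aspect ratio AR = length / diameter
AR = 413 / 27
AR = 15.3

15.3


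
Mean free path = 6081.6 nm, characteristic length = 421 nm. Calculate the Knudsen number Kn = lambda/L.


Knudsen number Kn = lambda / L
Kn = 6081.6 / 421
Kn = 14.4456

14.4456


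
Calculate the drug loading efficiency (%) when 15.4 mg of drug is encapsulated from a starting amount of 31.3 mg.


Drug loading efficiency = (drug loaded / drug initial) * 100
DLE = 15.4 / 31.3 * 100
DLE = 0.492 * 100
DLE = 49.2%

49.2


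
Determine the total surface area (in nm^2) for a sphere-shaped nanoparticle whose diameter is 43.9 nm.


Radius r = 43.9/2 = 21.95 nm
Surface area SA = 4 * pi * r^2
SA = 4 * pi * (21.95)^2
SA = 6054.51 nm^2

6054.51


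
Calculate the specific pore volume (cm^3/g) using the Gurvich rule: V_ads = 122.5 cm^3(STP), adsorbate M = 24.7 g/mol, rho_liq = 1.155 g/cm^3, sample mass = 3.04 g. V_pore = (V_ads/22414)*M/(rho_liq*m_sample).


Moles adsorbed n = V_ads / 22414 = 122.5 / 22414 = 5.465334e-03 mol
Liquid volume V_liq = n * M / rho_liq = 5.465334e-03 * 24.7 / 1.155 = 0.11688 cm^3
Specific pore volume V_pore = V_liq / m_sample = 0.11688 / 3.04
V_pore = 0.0384 cm^3/g

0.0384


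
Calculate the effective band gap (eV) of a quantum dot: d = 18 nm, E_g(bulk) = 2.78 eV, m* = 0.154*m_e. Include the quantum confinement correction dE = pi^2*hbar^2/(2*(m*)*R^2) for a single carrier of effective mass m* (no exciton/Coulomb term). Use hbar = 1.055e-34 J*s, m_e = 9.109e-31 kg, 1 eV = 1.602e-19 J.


Radius R = 18/2 nm = 9e-09 m
Confinement energy dE = pi^2 * hbar^2 / (2 * m_eff * m_e * R^2)
dE = pi^2 * (1.055e-34)^2 / (2 * 0.154 * 9.109e-31 * (9e-09)^2) J, divided by 1.602e-19 J/eV
dE = 0.0302 eV
Total band gap = E_g(bulk) + dE = 2.78 + 0.0302 = 2.8102 eV

2.8102


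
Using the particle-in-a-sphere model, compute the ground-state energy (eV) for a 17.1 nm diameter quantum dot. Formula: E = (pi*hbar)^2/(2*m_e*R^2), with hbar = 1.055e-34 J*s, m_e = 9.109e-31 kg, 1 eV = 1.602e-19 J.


Radius R = 17.1/2 = 8.55 nm = 8.55e-09 m
E = (pi * 1.055e-34)^2 / (2 * 9.109e-31 * (8.55e-09)^2)
E(J) = 8.24844e-22
E = E(J) / 1.602e-19 = 0.0051 eV

0.0051


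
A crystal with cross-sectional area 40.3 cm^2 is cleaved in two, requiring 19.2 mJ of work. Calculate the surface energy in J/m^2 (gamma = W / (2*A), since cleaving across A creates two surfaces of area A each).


Convert: A = 40.3 cm^2 = 0.00403 m^2, W = 19.2 mJ = 0.0192 J
Cleaving exposes two faces of area A, so total new surface = 2*A and gamma = W / (2*A)
gamma = 0.0192 / (2 * 0.00403)
gamma = 2.382 J/m^2

2.382


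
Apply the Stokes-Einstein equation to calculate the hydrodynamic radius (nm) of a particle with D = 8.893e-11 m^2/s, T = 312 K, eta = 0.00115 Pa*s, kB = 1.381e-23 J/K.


Stokes-Einstein: R = kB*T / (6*pi*eta*D)
R = 1.381e-23 * 312 / (6 * pi * 0.00115 * 8.893e-11)
R = 2.23512e-09 m = 2.24 nm

2.24


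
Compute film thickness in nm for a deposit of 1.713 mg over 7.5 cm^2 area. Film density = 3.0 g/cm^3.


Convert: m = 1.713 mg = 1.7130e-06 kg, A = 7.5 cm^2 = 7.5000e-04 m^2, rho = 3.0 g/cm^3 = 3000 kg/m^3
t = m / (A * rho)
t = 1.7130e-06 / (7.5000e-04 * 3000)
t = 7.6133e-07 m = 761.3 nm

761.3


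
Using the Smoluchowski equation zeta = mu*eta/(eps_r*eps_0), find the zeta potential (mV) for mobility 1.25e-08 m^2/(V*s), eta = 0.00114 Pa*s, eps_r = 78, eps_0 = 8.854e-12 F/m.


Smoluchowski equation: zeta = mu * eta / (eps_r * eps_0)
zeta = 1.25e-08 * 0.00114 / (78 * 8.854e-12)
zeta = 0.020634 V = 20.63 mV

20.63


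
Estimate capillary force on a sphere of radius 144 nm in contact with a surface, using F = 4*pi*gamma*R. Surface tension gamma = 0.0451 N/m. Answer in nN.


Convert radius: R = 144 nm = 1.44e-07 m
F = 4 * pi * gamma * R
F = 4 * pi * 0.0451 * 1.44e-07
F = 8.1611e-08 N = 81.611 nN

81.611


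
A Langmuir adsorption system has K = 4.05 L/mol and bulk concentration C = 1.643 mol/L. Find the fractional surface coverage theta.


Langmuir isotherm: theta = K*C / (1 + K*C)
K*C = 4.05 * 1.643 = 6.65415
theta = 6.65415 / (1 + 6.65415) = 6.65415 / 7.65415
theta = 0.8694

0.8694


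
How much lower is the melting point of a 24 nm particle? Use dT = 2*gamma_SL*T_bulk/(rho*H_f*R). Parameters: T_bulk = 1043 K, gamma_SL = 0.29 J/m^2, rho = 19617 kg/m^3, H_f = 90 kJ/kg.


Radius R = 24/2 = 12 nm = 1.2e-08 m
Convert H_f = 90 kJ/kg = 90000 J/kg
dT = 2 * gamma_SL * T_bulk / (rho * H_f * R)
dT = 2 * 0.29 * 1043 / (19617 * 90000 * 1.2e-08)
dT = 28.6 K

28.6


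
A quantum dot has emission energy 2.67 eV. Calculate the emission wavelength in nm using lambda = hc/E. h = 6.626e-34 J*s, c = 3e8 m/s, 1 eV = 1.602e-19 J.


Convert energy: E = 2.67 eV = 2.67 * 1.602e-19 = 4.27734e-19 J
lambda = h*c / E = 6.626e-34 * 3e8 / 4.27734e-19
lambda = 4.64728e-07 m = 464.7 nm

464.7
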